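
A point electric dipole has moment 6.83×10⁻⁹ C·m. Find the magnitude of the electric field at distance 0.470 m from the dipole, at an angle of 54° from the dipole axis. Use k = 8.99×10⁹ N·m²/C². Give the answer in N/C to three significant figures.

At angle θ the dipole field magnitude is E = (kp/r³)·√(1 + 3cos²θ).
kp/r³ = (8.99×10⁹)(6.83×10⁻⁹) / (0.470)³ = 591.4 N/C.
√(1 + 3cos²54°) = √(1 + 3·0.3455) = √2.0365 ≈ 1.4271.
E ≈ 591.4 × 1.427 = 844.0 N/C.

E ≈ 844 N/C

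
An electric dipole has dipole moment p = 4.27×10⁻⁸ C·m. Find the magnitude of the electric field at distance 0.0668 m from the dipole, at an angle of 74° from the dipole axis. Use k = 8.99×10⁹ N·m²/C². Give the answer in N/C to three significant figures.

At angle θ the dipole field magnitude is E = (kp/r³)·√(1 + 3cos²θ).
kp/r³ = (8.99×10⁹)(4.27×10⁻⁸) / (0.0668)³ = 1.288×10⁶ N/C.
√(1 + 3cos²74°) = √(1 + 3·0.0760) = √1.2279 ≈ 1.1081.
E ≈ 1.288×10⁶ × 1.108 = 1.427×10⁶ N/C.

E ≈ 1.43×10⁶ N/C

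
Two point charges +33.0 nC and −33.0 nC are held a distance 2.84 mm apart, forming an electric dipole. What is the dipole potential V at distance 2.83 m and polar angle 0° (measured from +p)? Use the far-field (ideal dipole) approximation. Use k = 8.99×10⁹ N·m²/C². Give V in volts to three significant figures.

Dipole moment p = qd = (3.30×10⁻⁸ C)(0.00284 m) = 9.372×10⁻¹¹ C·m.
The dipole potential is V = kp cosθ / r².
V = (8.99×10⁹)(9.372×10⁻¹¹)·cos0° / (2.83)² = 0.1052 V.

V ≈ 0.105 V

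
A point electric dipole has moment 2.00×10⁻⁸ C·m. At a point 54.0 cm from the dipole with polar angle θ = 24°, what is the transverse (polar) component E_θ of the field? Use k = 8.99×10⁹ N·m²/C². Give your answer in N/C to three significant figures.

For a dipole, E_θ = (kp sinθ)/r³.
kp/r³ = (8.99×10⁹)(2.00×10⁻⁸)/(0.540)³ = 1142 N/C.
E_θ = 1142·sin24° = 464.4 N/C.

E_θ ≈ 464 N/C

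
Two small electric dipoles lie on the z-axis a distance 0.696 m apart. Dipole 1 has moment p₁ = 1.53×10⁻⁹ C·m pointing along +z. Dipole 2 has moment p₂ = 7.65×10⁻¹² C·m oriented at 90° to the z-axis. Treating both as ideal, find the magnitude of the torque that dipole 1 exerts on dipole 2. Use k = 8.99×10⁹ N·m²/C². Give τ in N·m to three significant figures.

τ ≈ 6.24×10⁻¹⁰ N·m

The second dipole sits on the axis of the first, so the field there is axial: E₁ = 2kp₁/r³ along +z.
E₁ = 2(8.99×10⁹)(1.53×10⁻⁹)/(0.696)³ = 81.59 N/C.
Torque on the second dipole: τ = p₂ E₁ sinθ.
τ = (7.65×10⁻¹²)(81.59)·sin90° = 6.242×10⁻¹⁰ N·m.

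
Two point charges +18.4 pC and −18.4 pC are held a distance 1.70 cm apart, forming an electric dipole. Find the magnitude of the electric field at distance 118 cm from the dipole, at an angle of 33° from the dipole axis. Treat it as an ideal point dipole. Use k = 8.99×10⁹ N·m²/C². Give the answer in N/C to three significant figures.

Dipole moment p = qd = (1.84×10⁻¹¹ C)(0.0170 m) = 3.128×10⁻¹³ C·m.
At angle θ the dipole field magnitude is E = (kp/r³)·√(1 + 3cos²θ).
kp/r³ = (8.99×10⁹)(3.128×10⁻¹³) / (1.18)³ = 0.001712 N/C.
√(1 + 3cos²33°) = √(1 + 3·0.7034) = √3.1101 ≈ 1.7635.
E ≈ 0.001712 × 1.764 = 0.003018 N/C.

E ≈ 0.00302 N/C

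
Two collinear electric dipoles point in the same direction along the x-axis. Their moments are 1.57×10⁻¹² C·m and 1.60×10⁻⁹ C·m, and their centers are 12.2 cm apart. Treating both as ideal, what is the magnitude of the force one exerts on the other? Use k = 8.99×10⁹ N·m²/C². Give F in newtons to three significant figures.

F ≈ 6.12×10⁻⁷ N

On-axis field of dipole 1 at distance r: E = 2kp₁/r³. Force on dipole 2 is F = p₂·dE/dr (gradient along axis).
dE/dr = −6kp₁/r⁴, so |F| = 6kp₁p₂/r⁴ (attractive for aligned moments).
F = 6(8.99×10⁹)(1.57×10⁻¹²)(1.60×10⁻⁹)/(0.122)⁴ = 6.116×10⁻⁷ N.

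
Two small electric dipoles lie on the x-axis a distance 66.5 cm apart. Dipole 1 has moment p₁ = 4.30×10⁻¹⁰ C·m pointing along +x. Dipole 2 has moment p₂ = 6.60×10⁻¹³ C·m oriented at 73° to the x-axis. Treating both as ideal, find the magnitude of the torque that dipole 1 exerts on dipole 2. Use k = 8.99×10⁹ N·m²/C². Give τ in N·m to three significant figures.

τ ≈ 1.66×10⁻¹¹ N·m

The second dipole sits on the axis of the first, so the field there is axial: E₁ = 2kp₁/r³ along +x.
E₁ = 2(8.99×10⁹)(4.30×10⁻¹⁰)/(0.665)³ = 26.29 N/C.
Torque on the second dipole: τ = p₂ E₁ sinθ.
τ = (6.60×10⁻¹³)(26.29)·sin73° = 1.659×10⁻¹¹ N·m.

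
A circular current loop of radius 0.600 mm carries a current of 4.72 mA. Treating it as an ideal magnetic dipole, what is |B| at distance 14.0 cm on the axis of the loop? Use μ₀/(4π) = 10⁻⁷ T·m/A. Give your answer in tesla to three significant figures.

Magnetic moment m = IA = Iπa² = (0.00472)·π·(6.00×10⁻⁴)² = 5.338×10⁻⁹ A·m².
On axis B = (μ₀/4π)·2m/r³.
B = 2·(10⁻⁷)·(5.338×10⁻⁹) / (0.140)³ = 3.891×10⁻¹³ T.

B ≈ 3.89×10⁻¹³ T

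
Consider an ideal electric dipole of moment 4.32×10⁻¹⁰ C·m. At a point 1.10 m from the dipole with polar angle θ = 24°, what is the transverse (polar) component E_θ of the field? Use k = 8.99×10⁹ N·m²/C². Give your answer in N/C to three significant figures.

E_θ ≈ 1.19 N/C

For a dipole, E_θ = (kp sinθ)/r³.
kp/r³ = (8.99×10⁹)(4.32×10⁻¹⁰)/(1.10)³ = 2.918 N/C.
E_θ = 2.918·sin24° = 1.187 N/C.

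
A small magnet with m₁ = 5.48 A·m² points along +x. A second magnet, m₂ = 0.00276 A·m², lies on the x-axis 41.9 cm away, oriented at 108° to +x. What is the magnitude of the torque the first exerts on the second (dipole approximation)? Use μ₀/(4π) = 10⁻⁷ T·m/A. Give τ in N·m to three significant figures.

τ ≈ 3.91×10⁻⁸ N·m

Dipole B is on the axis of dipole A, so B₁ there is axial: B₁ = (μ₀/4π)·2m₁/r³ along +x.
B₁ = 2(10⁻⁷)(5.48)/(0.419)³ = 1.490×10⁻⁵ T.
τ = m₂ B₁ sinθ.
τ = (0.00276)(1.490×10⁻⁵)·sin108° = 3.911×10⁻⁸ N·m.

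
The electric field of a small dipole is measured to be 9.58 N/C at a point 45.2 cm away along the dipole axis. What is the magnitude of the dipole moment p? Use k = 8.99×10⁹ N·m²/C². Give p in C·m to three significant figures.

On axis E = 2kp/r³, so p = Er³/(2k).
p = (9.58)·(0.452)³ / (2·8.99×10⁹) = 4.920×10⁻¹¹ C·m.

p ≈ 4.92×10⁻¹¹ C·m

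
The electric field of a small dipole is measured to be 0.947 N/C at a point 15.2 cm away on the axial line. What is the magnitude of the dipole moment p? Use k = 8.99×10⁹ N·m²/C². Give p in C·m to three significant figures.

On axis E = 2kp/r³, so p = Er³/(2k).
p = (0.947)·(0.152)³ / (2·8.99×10⁹) = 1.850×10⁻¹³ C·m.

p ≈ 1.85×10⁻¹³ C·m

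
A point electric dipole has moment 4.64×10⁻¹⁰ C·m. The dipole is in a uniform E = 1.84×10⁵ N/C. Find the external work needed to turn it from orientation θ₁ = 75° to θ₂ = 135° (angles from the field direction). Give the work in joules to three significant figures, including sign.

W_ext = ΔU = U(θ₂) − U(θ₁) = −pE cosθ₂ − (−pE cosθ₁) = pE(cosθ₁ − cosθ₂).
W = (4.64×10⁻¹⁰)(1.84×10⁵)·(cos75° − cos135°) = (8.538×10⁻⁵)·(+0.9659) = 8.247×10⁻⁵ J.

W ≈ 8.25×10⁻⁵ J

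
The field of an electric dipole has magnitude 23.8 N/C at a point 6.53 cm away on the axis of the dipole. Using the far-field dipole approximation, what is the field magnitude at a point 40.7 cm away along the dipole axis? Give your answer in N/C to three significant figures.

Dipole fields scale as 1/r³ in the far field; the geometry is the same at both points.
E₂ = E₁ · (r₁/r₂)³ = 23.8 · (6.53/40.7)³.
(r₁/r₂)³ = (0.1604)³ = 0.00413.
E₂ ≈ 0.09830 N/C.

E ≈ 0.0983 N/C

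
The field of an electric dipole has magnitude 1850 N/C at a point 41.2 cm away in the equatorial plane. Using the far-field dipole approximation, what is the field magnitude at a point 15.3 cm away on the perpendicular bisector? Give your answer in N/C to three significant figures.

E ≈ 3.61×10⁴ N/C

Dipole fields scale as 1/r³ in the far field; the geometry is the same at both points.
E₂ = E₁ · (r₁/r₂)³ = 1850 · (41.2/15.3)³.
(r₁/r₂)³ = (2.693)³ = 19.53.
E₂ ≈ 3.612×10⁴ N/C.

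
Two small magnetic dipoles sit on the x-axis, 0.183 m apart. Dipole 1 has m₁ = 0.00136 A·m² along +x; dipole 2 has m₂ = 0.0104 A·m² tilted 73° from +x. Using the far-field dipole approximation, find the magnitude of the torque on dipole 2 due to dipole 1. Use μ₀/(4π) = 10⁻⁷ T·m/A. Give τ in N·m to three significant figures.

τ ≈ 4.41×10⁻¹⁰ N·m

Dipole B is on the axis of dipole A, so B₁ there is axial: B₁ = (μ₀/4π)·2m₁/r³ along +x.
B₁ = 2(10⁻⁷)(0.00136)/(0.183)³ = 4.438×10⁻⁸ T.
τ = m₂ B₁ sinθ.
τ = (0.0104)(4.438×10⁻⁸)·sin73° = 4.414×10⁻¹⁰ N·m.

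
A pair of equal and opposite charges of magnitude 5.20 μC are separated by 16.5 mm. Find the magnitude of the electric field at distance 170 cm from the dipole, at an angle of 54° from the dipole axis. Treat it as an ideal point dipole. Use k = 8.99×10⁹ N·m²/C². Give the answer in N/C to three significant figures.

Dipole moment p = qd = (5.20×10⁻⁶ C)(0.0165 m) = 8.58×10⁻⁸ C·m.
At angle θ the dipole field magnitude is E = (kp/r³)·√(1 + 3cos²θ).
kp/r³ = (8.99×10⁹)(8.58×10⁻⁸) / (1.70)³ = 157.0 N/C.
√(1 + 3cos²54°) = √(1 + 3·0.3455) = √2.0365 ≈ 1.4271.
E ≈ 157.0 × 1.427 = 224.0 N/C.

E ≈ 224 N/C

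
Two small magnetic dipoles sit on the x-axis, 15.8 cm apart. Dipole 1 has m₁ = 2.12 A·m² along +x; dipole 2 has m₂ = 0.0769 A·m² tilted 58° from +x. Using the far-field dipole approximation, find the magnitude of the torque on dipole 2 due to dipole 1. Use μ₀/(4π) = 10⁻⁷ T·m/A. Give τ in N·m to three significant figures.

τ ≈ 7.01×10⁻⁶ N·m

Dipole B is on the axis of dipole A, so B₁ there is axial: B₁ = (μ₀/4π)·2m₁/r³ along +x.
B₁ = 2(10⁻⁷)(2.12)/(0.158)³ = 1.075×10⁻⁴ T.
τ = m₂ B₁ sinθ.
τ = (0.0769)(1.075×10⁻⁴)·sin58° = 7.010×10⁻⁶ N·m.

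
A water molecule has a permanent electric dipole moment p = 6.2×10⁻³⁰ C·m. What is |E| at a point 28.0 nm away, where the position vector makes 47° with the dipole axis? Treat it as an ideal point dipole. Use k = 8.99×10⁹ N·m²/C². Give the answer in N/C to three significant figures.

At angle θ the dipole field magnitude is E = (kp/r³)·√(1 + 3cos²θ).
kp/r³ = (8.99×10⁹)(6.20×10⁻³⁰) / (2.80×10⁻⁸)³ = 2539 N/C.
√(1 + 3cos²47°) = √(1 + 3·0.4651) = √2.3954 ≈ 1.5477.
E ≈ 2539 × 1.548 = 3930 N/C.

E ≈ 3930 N/C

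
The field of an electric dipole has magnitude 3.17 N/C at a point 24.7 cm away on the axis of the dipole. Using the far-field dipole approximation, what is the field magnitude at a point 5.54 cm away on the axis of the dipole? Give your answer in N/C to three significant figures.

Dipole fields scale as 1/r³ in the far field; the geometry is the same at both points.
E₂ = E₁ · (r₁/r₂)³ = 3.17 · (24.7/5.54)³.
(r₁/r₂)³ = (4.458)³ = 88.63.
E₂ ≈ 280.9 N/C.

E ≈ 281 N/C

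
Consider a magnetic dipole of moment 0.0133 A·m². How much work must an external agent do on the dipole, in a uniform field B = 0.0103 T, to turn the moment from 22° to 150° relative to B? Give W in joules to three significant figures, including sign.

W ≈ 2.46×10⁻⁴ J

W_ext = ΔU = −mB cosθ₂ + mB cosθ₁ = mB(cosθ₁ − cosθ₂).
W = (0.0133)(0.0103)·(cos22° − cos150°) = (1.370×10⁻⁴)·(+1.7932) = 2.457×10⁻⁴ J.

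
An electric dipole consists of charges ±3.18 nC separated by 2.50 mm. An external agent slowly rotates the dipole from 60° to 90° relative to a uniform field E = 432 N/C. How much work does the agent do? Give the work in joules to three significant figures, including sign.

W ≈ 1.72×10⁻⁹ J

Dipole moment p = qd = (3.18×10⁻⁹ C)(0.00250 m) = 7.95×10⁻¹² C·m.
W_ext = ΔU = U(θ₂) − U(θ₁) = −pE cosθ₂ − (−pE cosθ₁) = pE(cosθ₁ − cosθ₂).
W = (7.95×10⁻¹²)(432)·(cos60° − cos90°) = (3.434×10⁻⁹)·(+0.5000) = 1.717×10⁻⁹ J.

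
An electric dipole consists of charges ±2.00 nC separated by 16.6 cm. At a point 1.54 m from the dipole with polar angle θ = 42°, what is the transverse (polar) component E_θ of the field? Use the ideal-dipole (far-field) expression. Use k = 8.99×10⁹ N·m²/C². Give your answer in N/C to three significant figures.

Dipole moment p = qd = (2.00×10⁻⁹ C)(0.166 m) = 3.32×10⁻¹⁰ C·m.
For a dipole, E_θ = (kp sinθ)/r³.
kp/r³ = (8.99×10⁹)(3.32×10⁻¹⁰)/(1.54)³ = 0.8172 N/C.
E_θ = 0.8172·sin42° = 0.5468 N/C.

E_θ ≈ 0.547 N/C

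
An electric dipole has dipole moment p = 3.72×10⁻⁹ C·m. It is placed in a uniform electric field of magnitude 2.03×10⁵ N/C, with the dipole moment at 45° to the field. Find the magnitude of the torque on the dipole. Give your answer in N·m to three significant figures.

τ ≈ 5.34×10⁻⁴ N·m

Torque on an electric dipole: τ = pE sinθ.
τ = (3.72×10⁻⁹)(2.03×10⁵)·sin45° = 5.340×10⁻⁴ N·m.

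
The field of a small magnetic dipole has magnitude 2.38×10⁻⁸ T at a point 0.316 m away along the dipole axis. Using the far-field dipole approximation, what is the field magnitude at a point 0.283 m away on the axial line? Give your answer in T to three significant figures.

B ≈ 3.31×10⁻⁸ T

Dipole fields scale as 1/r³ in the far field; the geometry is the same at both points.
B₂ = B₁ · (r₁/r₂)³ = 2.38×10⁻⁸ · (0.316/0.283)³.
(r₁/r₂)³ = (1.117)³ = 1.392.
B₂ ≈ 3.313×10⁻⁸ T.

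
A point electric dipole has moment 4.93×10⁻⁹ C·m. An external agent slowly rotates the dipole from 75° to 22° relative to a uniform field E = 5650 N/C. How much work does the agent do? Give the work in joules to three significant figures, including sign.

W_ext = ΔU = U(θ₂) − U(θ₁) = −pE cosθ₂ − (−pE cosθ₁) = pE(cosθ₁ − cosθ₂).
W = (4.93×10⁻⁹)(5650)·(cos75° − cos22°) = (2.785×10⁻⁵)·(-0.6684) = -1.862×10⁻⁵ J.

W ≈ -1.86×10⁻⁵ J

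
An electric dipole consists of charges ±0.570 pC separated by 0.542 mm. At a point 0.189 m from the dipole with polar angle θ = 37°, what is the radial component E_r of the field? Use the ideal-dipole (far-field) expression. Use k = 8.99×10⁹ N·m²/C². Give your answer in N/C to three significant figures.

E_r ≈ 6.57×10⁻⁴ N/C

Dipole moment p = qd = (5.70×10⁻¹³ C)(5.42×10⁻⁴ m) = 3.089×10⁻¹⁶ C·m.
For a dipole, E_r = (2kp cosθ)/r³.
kp/r³ = (8.99×10⁹)(3.089×10⁻¹⁶)/(0.189)³ = 4.113×10⁻⁴ N/C.
E_r = 2·4.113×10⁻⁴·cos37° = 6.570×10⁻⁴ N/C.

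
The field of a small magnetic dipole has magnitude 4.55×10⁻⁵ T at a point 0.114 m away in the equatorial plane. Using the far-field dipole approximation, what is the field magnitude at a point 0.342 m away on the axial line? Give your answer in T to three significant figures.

Dipole fields scale as 1/r³ in the far field.
The axial field is twice the equatorial field at the same r, so the geometry factor is 2/1.
B₂ = B₁ · (2/1) · (r₁/r₂)³ = 4.55×10⁻⁵ · 2 · (0.114/0.342)³.
(r₁/r₂)³ = (0.3333)³ = 0.03704.
B₂ ≈ 3.370×10⁻⁶ T.

B ≈ 3.37×10⁻⁶ T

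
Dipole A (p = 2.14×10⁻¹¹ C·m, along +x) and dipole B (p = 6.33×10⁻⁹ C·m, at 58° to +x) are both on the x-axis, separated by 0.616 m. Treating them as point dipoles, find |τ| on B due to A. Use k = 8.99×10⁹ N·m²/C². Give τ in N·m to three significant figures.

The second dipole sits on the axis of the first, so the field there is axial: E₁ = 2kp₁/r³ along +x.
E₁ = 2(8.99×10⁹)(2.14×10⁻¹¹)/(0.616)³ = 1.646 N/C.
Torque on the second dipole: τ = p₂ E₁ sinθ.
τ = (6.33×10⁻⁹)(1.646)·sin58° = 8.837×10⁻⁹ N·m.

τ ≈ 8.84×10⁻⁹ N·m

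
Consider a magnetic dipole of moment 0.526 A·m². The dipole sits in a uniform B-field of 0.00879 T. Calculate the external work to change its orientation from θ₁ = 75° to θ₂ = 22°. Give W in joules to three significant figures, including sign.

W_ext = ΔU = −mB cosθ₂ + mB cosθ₁ = mB(cosθ₁ − cosθ₂).
W = (0.526)(0.00879)·(cos75° − cos22°) = (0.004624)·(-0.6684) = -0.003090 J.

W ≈ -0.00309 J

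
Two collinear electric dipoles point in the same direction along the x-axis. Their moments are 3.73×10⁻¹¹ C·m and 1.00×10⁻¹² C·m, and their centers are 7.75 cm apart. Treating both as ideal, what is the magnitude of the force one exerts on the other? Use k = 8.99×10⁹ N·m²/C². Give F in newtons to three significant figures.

F ≈ 5.58×10⁻⁸ N

On-axis field of dipole 1 at distance r: E = 2kp₁/r³. Force on dipole 2 is F = p₂·dE/dr (gradient along axis).
dE/dr = −6kp₁/r⁴, so |F| = 6kp₁p₂/r⁴ (attractive for aligned moments).
F = 6(8.99×10⁹)(3.73×10⁻¹¹)(1.00×10⁻¹²)/(0.0775)⁴ = 5.577×10⁻⁸ N.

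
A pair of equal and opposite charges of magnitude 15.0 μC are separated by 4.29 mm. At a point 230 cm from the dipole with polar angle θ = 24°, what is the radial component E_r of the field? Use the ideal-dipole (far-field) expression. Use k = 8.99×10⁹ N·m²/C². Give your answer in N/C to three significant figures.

Dipole moment p = qd = (1.50×10⁻⁵ C)(0.00429 m) = 6.435×10⁻⁸ C·m.
For a dipole, E_r = (2kp cosθ)/r³.
kp/r³ = (8.99×10⁹)(6.435×10⁻⁸)/(2.30)³ = 47.55 N/C.
E_r = 2·47.55·cos24° = 86.87 N/C.

E_r ≈ 86.9 N/C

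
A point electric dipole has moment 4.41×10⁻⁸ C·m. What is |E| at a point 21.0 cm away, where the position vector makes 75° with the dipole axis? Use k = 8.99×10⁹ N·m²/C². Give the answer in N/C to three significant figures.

At angle θ the dipole field magnitude is E = (kp/r³)·√(1 + 3cos²θ).
kp/r³ = (8.99×10⁹)(4.41×10⁻⁸) / (0.210)³ = 4.281×10⁴ N/C.
√(1 + 3cos²75°) = √(1 + 3·0.0670) = √1.2010 ≈ 1.0959.
E ≈ 4.281×10⁴ × 1.096 = 4.691×10⁴ N/C.

E ≈ 4.69×10⁴ N/C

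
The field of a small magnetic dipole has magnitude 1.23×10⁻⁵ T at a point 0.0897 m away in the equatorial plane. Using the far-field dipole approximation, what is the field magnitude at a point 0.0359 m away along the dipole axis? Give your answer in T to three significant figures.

Dipole fields scale as 1/r³ in the far field.
The axial field is twice the equatorial field at the same r, so the geometry factor is 2/1.
B₂ = B₁ · (2/1) · (r₁/r₂)³ = 1.23×10⁻⁵ · 2 · (0.0897/0.0359)³.
(r₁/r₂)³ = (2.499)³ = 15.6.
B₂ ≈ 3.837×10⁻⁴ T.

B ≈ 3.84×10⁻⁴ T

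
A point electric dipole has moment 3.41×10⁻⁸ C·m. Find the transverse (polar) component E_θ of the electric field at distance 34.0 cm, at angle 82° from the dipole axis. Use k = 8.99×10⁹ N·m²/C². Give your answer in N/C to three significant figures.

For a dipole, E_θ = (kp sinθ)/r³.
kp/r³ = (8.99×10⁹)(3.41×10⁻⁸)/(0.340)³ = 7800 N/C.
E_θ = 7800·sin82° = 7724 N/C.

E_θ ≈ 7720 N/C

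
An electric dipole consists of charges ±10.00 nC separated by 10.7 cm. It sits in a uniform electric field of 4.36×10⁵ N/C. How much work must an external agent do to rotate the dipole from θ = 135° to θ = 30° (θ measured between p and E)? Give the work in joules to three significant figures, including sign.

Dipole moment p = qd = (1.00×10⁻⁸ C)(0.107 m) = 1.07×10⁻⁹ C·m.
W_ext = ΔU = U(θ₂) − U(θ₁) = −pE cosθ₂ − (−pE cosθ₁) = pE(cosθ₁ − cosθ₂).
W = (1.07×10⁻⁹)(4.36×10⁵)·(cos135° − cos30°) = (4.665×10⁻⁴)·(-1.5731) = -7.339×10⁻⁴ J.

W ≈ -7.34×10⁻⁴ J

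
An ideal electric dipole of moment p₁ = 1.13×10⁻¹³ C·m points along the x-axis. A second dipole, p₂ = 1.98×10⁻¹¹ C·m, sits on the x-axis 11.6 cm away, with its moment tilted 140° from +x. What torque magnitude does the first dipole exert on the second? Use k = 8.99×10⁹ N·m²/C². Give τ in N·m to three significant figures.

The second dipole sits on the axis of the first, so the field there is axial: E₁ = 2kp₁/r³ along +x.
E₁ = 2(8.99×10⁹)(1.13×10⁻¹³)/(0.116)³ = 1.302 N/C.
Torque on the second dipole: τ = p₂ E₁ sinθ.
τ = (1.98×10⁻¹¹)(1.302)·sin140° = 1.657×10⁻¹¹ N·m.

τ ≈ 1.66×10⁻¹¹ N·m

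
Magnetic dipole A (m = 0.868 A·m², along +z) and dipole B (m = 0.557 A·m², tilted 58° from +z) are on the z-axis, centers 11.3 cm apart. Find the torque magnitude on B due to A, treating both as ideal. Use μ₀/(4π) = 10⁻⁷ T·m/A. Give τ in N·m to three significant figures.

Dipole B is on the axis of dipole A, so B₁ there is axial: B₁ = (μ₀/4π)·2m₁/r³ along +z.
B₁ = 2(10⁻⁷)(0.868)/(0.113)³ = 1.203×10⁻⁴ T.
τ = m₂ B₁ sinθ.
τ = (0.557)(1.203×10⁻⁴)·sin58° = 5.683×10⁻⁵ N·m.

τ ≈ 5.68×10⁻⁵ N·m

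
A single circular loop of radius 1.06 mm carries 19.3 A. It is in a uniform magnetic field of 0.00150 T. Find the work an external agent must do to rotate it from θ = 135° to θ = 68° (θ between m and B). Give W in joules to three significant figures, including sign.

W ≈ -1.11×10⁻⁷ J

Magnetic moment m = IA = Iπa² = (19.3)·π·(0.00106)² = 6.813×10⁻⁵ A·m².
W_ext = ΔU = −mB cosθ₂ + mB cosθ₁ = mB(cosθ₁ − cosθ₂).
W = (6.813×10⁻⁵)(0.00150)·(cos135° − cos68°) = (1.022×10⁻⁷)·(-1.0817) = -1.105×10⁻⁷ J.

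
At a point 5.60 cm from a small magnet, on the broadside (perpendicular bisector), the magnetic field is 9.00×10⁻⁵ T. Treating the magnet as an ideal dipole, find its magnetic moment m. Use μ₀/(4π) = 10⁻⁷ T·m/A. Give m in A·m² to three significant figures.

In the equatorial plane B = (μ₀/4π)·m/r³, so m = Br³·4π/(μ₀).
m = (9.00×10⁻⁵)·(0.0560)³ / (10⁻⁷) = 0.1581 A·m².

m ≈ 0.158 A·m²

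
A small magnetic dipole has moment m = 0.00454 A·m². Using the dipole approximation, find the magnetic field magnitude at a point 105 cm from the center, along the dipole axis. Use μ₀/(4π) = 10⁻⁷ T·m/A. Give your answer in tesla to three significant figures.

On axis B = (μ₀/4π)·2m/r³.
B = 2·(10⁻⁷)·(0.00454) / (1.05)³ = 7.844×10⁻¹⁰ T.

B ≈ 7.84×10⁻¹⁰ T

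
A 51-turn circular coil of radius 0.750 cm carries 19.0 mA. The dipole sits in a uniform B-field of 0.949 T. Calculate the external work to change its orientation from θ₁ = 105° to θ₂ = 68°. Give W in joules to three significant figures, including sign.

W ≈ -1.03×10⁻⁴ J

m = NIA = NIπa² = 51·(0.0190)·π·(0.00750)² = 1.712×10⁻⁴ A·m².
W_ext = ΔU = −mB cosθ₂ + mB cosθ₁ = mB(cosθ₁ − cosθ₂).
W = (1.712×10⁻⁴)(0.949)·(cos105° − cos68°) = (1.625×10⁻⁴)·(-0.6334) = -1.029×10⁻⁴ J.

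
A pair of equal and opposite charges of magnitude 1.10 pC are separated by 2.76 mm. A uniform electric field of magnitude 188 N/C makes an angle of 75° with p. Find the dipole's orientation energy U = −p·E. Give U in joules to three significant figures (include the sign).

U ≈ -1.48×10⁻¹³ J

Dipole moment p = qd = (1.10×10⁻¹² C)(0.00276 m) = 3.036×10⁻¹⁵ C·m.
U = −p·E = −pE cosθ.
U = −(3.036×10⁻¹⁵)(188)·cos75° = -1.477×10⁻¹³ J.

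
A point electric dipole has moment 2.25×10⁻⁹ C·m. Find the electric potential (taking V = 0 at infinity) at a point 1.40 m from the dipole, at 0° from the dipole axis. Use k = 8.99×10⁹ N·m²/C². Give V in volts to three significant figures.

The dipole potential is V = kp cosθ / r².
V = (8.99×10⁹)(2.25×10⁻⁹)·cos0° / (1.40)² = 10.32 V.

V ≈ 10.3 V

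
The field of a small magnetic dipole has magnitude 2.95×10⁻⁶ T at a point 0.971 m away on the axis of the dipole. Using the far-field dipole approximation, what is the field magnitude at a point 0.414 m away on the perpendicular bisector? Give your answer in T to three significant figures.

Dipole fields scale as 1/r³ in the far field.
The axial field is twice the equatorial field at the same r, so the geometry factor is 1/2.
B₂ = B₁ · (1/2) · (r₁/r₂)³ = 2.95×10⁻⁶ · 0.5 · (0.971/0.414)³.
(r₁/r₂)³ = (2.345)³ = 12.9.
B₂ ≈ 1.903×10⁻⁵ T.

B ≈ 1.90×10⁻⁵ T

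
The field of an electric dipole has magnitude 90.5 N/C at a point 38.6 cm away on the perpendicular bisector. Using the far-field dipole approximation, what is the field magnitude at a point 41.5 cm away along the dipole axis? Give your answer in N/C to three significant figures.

E ≈ 146 N/C

Dipole fields scale as 1/r³ in the far field.
The axial field is twice the equatorial field at the same r, so the geometry factor is 2/1.
E₂ = E₁ · (2/1) · (r₁/r₂)³ = 90.5 · 2 · (38.6/41.5)³.
(r₁/r₂)³ = (0.9301)³ = 0.8047.
E₂ ≈ 145.6 N/C.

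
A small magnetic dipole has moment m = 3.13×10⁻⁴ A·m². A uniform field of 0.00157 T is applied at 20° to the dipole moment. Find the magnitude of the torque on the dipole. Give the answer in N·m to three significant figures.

Torque on a magnetic dipole: τ = mB sinθ.
τ = (3.13×10⁻⁴)(0.00157)·sin20° = 1.681×10⁻⁷ N·m.

τ ≈ 1.68×10⁻⁷ N·m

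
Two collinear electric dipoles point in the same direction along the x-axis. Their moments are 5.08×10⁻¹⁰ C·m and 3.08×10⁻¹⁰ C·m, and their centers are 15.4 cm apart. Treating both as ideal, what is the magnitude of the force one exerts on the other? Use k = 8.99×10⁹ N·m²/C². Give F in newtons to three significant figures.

On-axis field of dipole 1 at distance r: E = 2kp₁/r³. Force on dipole 2 is F = p₂·dE/dr (gradient along axis).
dE/dr = −6kp₁/r⁴, so |F| = 6kp₁p₂/r⁴ (attractive for aligned moments).
F = 6(8.99×10⁹)(5.08×10⁻¹⁰)(3.08×10⁻¹⁰)/(0.154)⁴ = 1.501×10⁻⁵ N.

F ≈ 1.50×10⁻⁵ N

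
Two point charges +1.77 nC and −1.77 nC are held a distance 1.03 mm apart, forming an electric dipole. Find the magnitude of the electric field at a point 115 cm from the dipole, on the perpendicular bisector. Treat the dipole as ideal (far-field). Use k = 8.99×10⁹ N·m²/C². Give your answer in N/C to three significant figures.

Dipole moment p = qd = (1.77×10⁻⁹ C)(0.00103 m) = 1.823×10⁻¹² C·m.
On the perpendicular bisector E = kp/r³ (half the axial value at the same distance).
E = (8.99×10⁹)(1.823×10⁻¹²) / (1.15)³ = 0.01078 N/C.

E ≈ 0.0108 N/C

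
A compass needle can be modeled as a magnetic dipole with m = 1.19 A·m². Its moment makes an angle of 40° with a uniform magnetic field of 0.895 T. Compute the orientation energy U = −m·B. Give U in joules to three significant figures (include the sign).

U = −m·B = −mB cosθ.
U = −(1.19)(0.895)·cos40° = -0.8159 J.

U ≈ -0.816 J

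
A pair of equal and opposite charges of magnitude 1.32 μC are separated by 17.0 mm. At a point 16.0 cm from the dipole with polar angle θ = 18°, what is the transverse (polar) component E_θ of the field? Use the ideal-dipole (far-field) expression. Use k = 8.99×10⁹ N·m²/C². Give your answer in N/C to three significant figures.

E_θ ≈ 1.52×10⁴ N/C

Dipole moment p = qd = (1.32×10⁻⁶ C)(0.0170 m) = 2.244×10⁻⁸ C·m.
For a dipole, E_θ = (kp sinθ)/r³.
kp/r³ = (8.99×10⁹)(2.244×10⁻⁸)/(0.160)³ = 4.925×10⁴ N/C.
E_θ = 4.925×10⁴·sin18° = 1.522×10⁴ N/C.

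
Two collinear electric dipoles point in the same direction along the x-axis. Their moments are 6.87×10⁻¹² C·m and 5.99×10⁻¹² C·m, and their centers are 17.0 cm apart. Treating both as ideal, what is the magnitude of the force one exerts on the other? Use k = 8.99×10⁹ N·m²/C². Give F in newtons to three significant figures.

On-axis field of dipole 1 at distance r: E = 2kp₁/r³. Force on dipole 2 is F = p₂·dE/dr (gradient along axis).
dE/dr = −6kp₁/r⁴, so |F| = 6kp₁p₂/r⁴ (attractive for aligned moments).
F = 6(8.99×10⁹)(6.87×10⁻¹²)(5.99×10⁻¹²)/(0.170)⁴ = 2.658×10⁻⁹ N.

F ≈ 2.66×10⁻⁹ N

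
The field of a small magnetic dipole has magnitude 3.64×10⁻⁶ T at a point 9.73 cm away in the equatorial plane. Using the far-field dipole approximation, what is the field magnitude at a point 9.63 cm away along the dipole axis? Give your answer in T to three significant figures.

Dipole fields scale as 1/r³ in the far field.
The axial field is twice the equatorial field at the same r, so the geometry factor is 2/1.
B₂ = B₁ · (2/1) · (r₁/r₂)³ = 3.64×10⁻⁶ · 2 · (9.73/9.63)³.
(r₁/r₂)³ = (1.01)³ = 1.031.
B₂ ≈ 7.509×10⁻⁶ T.

B ≈ 7.51×10⁻⁶ T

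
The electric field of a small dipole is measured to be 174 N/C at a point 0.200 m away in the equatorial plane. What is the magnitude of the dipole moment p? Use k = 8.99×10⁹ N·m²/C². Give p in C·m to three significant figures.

p ≈ 1.55×10⁻¹⁰ C·m

In the equatorial plane E = kp/r³, so p = Er³/(k).
p = (174)·(0.200)³ / (8.99×10⁹) = 1.548×10⁻¹⁰ C·m.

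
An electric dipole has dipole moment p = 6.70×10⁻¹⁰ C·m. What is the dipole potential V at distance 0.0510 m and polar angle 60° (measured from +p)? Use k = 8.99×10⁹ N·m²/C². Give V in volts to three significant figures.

V ≈ 1160 V

The dipole potential is V = kp cosθ / r².
V = (8.99×10⁹)(6.70×10⁻¹⁰)·cos60° / (0.0510)² = 1158 V.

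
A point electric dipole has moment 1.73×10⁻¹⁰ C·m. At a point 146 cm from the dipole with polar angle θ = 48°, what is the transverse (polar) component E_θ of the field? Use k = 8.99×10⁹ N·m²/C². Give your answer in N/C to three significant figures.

For a dipole, E_θ = (kp sinθ)/r³.
kp/r³ = (8.99×10⁹)(1.73×10⁻¹⁰)/(1.46)³ = 0.4997 N/C.
E_θ = 0.4997·sin48° = 0.3714 N/C.

E_θ ≈ 0.371 N/C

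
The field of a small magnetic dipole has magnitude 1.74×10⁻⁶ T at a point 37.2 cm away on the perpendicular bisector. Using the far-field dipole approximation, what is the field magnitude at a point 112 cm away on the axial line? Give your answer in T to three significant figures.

B ≈ 1.28×10⁻⁷ T

Dipole fields scale as 1/r³ in the far field.
The axial field is twice the equatorial field at the same r, so the geometry factor is 2/1.
B₂ = B₁ · (2/1) · (r₁/r₂)³ = 1.74×10⁻⁶ · 2 · (37.2/112)³.
(r₁/r₂)³ = (0.3321)³ = 0.03664.
B₂ ≈ 1.275×10⁻⁷ T.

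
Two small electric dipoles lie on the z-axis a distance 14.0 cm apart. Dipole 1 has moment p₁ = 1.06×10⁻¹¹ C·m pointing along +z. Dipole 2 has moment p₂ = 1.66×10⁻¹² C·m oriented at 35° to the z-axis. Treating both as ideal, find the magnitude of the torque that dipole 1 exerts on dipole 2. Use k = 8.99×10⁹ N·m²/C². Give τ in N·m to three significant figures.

The second dipole sits on the axis of the first, so the field there is axial: E₁ = 2kp₁/r³ along +z.
E₁ = 2(8.99×10⁹)(1.06×10⁻¹¹)/(0.140)³ = 69.46 N/C.
Torque on the second dipole: τ = p₂ E₁ sinθ.
τ = (1.66×10⁻¹²)(69.46)·sin35° = 6.613×10⁻¹¹ N·m.

τ ≈ 6.61×10⁻¹¹ N·m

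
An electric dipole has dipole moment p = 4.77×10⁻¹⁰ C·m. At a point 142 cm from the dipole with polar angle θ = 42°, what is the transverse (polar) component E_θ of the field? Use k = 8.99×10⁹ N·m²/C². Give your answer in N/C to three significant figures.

For a dipole, E_θ = (kp sinθ)/r³.
kp/r³ = (8.99×10⁹)(4.77×10⁻¹⁰)/(1.42)³ = 1.498 N/C.
E_θ = 1.498·sin42° = 1.002 N/C.

E_θ ≈ 1.00 N/C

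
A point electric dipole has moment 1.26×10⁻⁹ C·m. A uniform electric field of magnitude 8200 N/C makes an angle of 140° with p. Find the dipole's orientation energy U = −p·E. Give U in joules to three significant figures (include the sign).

U = −p·E = −pE cosθ.
U = −(1.26×10⁻⁹)(8200)·cos140° = 7.915×10⁻⁶ J.

U ≈ 7.91×10⁻⁶ J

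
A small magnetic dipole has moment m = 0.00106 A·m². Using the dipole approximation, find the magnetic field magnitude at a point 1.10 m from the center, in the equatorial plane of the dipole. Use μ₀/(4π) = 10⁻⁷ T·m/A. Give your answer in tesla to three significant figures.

B ≈ 7.96×10⁻¹¹ T

In the equatorial plane B = (μ₀/4π)·m/r³ (half the axial value).
B = (10⁻⁷)·(0.00106) / (1.10)³ = 7.964×10⁻¹¹ T.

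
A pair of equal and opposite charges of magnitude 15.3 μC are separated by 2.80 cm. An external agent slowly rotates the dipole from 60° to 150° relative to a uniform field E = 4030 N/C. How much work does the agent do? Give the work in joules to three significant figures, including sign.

Dipole moment p = qd = (1.53×10⁻⁵ C)(0.0280 m) = 4.284×10⁻⁷ C·m.
W_ext = ΔU = U(θ₂) − U(θ₁) = −pE cosθ₂ − (−pE cosθ₁) = pE(cosθ₁ − cosθ₂).
W = (4.284×10⁻⁷)(4030)·(cos60° − cos150°) = (0.001726)·(+1.3660) = 0.002358 J.

W ≈ 0.00236 J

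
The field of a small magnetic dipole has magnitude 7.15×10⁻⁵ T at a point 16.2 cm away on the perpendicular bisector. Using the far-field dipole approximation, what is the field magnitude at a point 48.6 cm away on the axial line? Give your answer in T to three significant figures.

B ≈ 5.30×10⁻⁶ T

Dipole fields scale as 1/r³ in the far field.
The axial field is twice the equatorial field at the same r, so the geometry factor is 2/1.
B₂ = B₁ · (2/1) · (r₁/r₂)³ = 7.15×10⁻⁵ · 2 · (16.2/48.6)³.
(r₁/r₂)³ = (0.3333)³ = 0.03704.
B₂ ≈ 5.296×10⁻⁶ T.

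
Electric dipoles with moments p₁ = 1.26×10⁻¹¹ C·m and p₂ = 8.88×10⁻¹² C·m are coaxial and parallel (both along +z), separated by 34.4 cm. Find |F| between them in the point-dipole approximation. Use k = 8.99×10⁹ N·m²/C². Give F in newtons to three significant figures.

On-axis field of dipole 1 at distance r: E = 2kp₁/r³. Force on dipole 2 is F = p₂·dE/dr (gradient along axis).
dE/dr = −6kp₁/r⁴, so |F| = 6kp₁p₂/r⁴ (attractive for aligned moments).
F = 6(8.99×10⁹)(1.26×10⁻¹¹)(8.88×10⁻¹²)/(0.344)⁴ = 4.310×10⁻¹⁰ N.

F ≈ 4.31×10⁻¹⁰ N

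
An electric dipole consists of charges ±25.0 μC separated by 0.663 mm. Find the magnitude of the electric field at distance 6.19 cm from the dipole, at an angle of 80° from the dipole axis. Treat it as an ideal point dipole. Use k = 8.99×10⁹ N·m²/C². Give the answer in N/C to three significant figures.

Dipole moment p = qd = (2.50×10⁻⁵ C)(6.63×10⁻⁴ m) = 1.658×10⁻⁸ C·m.
At angle θ the dipole field magnitude is E = (kp/r³)·√(1 + 3cos²θ).
kp/r³ = (8.99×10⁹)(1.658×10⁻⁸) / (0.0619)³ = 6.285×10⁵ N/C.
√(1 + 3cos²80°) = √(1 + 3·0.0302) = √1.0905 ≈ 1.0443.
E ≈ 6.285×10⁵ × 1.044 = 6.563×10⁵ N/C.

E ≈ 6.56×10⁵ N/C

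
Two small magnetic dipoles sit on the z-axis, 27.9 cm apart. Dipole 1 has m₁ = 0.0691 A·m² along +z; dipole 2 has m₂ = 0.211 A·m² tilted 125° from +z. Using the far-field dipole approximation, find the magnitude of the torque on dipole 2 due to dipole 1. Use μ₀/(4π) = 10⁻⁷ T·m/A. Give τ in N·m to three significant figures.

τ ≈ 1.10×10⁻⁷ N·m

Dipole B is on the axis of dipole A, so B₁ there is axial: B₁ = (μ₀/4π)·2m₁/r³ along +z.
B₁ = 2(10⁻⁷)(0.0691)/(0.279)³ = 6.363×10⁻⁷ T.
τ = m₂ B₁ sinθ.
τ = (0.211)(6.363×10⁻⁷)·sin125° = 1.100×10⁻⁷ N·m.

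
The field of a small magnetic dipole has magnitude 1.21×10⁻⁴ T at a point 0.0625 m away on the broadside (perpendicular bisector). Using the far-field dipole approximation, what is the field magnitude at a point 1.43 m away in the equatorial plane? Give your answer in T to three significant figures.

B ≈ 1.01×10⁻⁸ T

Dipole fields scale as 1/r³ in the far field; the geometry is the same at both points.
B₂ = B₁ · (r₁/r₂)³ = 1.21×10⁻⁴ · (0.0625/1.43)³.
(r₁/r₂)³ = (0.04371)³ = 8.349e-05.
B₂ ≈ 1.010×10⁻⁸ T.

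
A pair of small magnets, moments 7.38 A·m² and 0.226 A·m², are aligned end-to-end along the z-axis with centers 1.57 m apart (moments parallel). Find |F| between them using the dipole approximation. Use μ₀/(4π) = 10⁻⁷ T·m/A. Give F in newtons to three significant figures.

F ≈ 1.65×10⁻⁷ N

On-axis B of dipole 1: B = (μ₀/4π)·2m₁/r³. Force on dipole 2: F = m₂·dB/dr.
dB/dr = −(μ₀/4π)·6m₁/r⁴, so |F| = (μ₀/4π)·6m₁m₂/r⁴.
F = 6(10⁻⁷)(7.38)(0.226)/(1.57)⁴ = 1.647×10⁻⁷ N.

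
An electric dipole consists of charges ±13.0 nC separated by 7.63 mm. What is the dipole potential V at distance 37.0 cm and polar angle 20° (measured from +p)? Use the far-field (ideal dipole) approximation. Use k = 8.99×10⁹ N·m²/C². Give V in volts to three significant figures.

V ≈ 6.12 V

Dipole moment p = qd = (1.30×10⁻⁸ C)(0.00763 m) = 9.919×10⁻¹¹ C·m.
The dipole potential is V = kp cosθ / r².
V = (8.99×10⁹)(9.919×10⁻¹¹)·cos20° / (0.370)² = 6.121 V.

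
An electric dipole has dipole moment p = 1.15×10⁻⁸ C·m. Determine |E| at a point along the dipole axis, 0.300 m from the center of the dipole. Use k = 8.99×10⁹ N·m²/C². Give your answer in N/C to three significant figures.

E ≈ 7660 N/C

On the dipole axis E = 2kp/r³.
E = 2·(8.99×10⁹)(1.15×10⁻⁸) / (0.300)³ = 7658 N/C.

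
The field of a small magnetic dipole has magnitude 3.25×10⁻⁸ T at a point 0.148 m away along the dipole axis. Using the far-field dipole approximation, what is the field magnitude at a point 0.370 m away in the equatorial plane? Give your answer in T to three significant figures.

Dipole fields scale as 1/r³ in the far field.
The axial field is twice the equatorial field at the same r, so the geometry factor is 1/2.
B₂ = B₁ · (1/2) · (r₁/r₂)³ = 3.25×10⁻⁸ · 0.5 · (0.148/0.370)³.
(r₁/r₂)³ = (0.4)³ = 0.064.
B₂ ≈ 1.040×10⁻⁹ T.

B ≈ 1.04×10⁻⁹ T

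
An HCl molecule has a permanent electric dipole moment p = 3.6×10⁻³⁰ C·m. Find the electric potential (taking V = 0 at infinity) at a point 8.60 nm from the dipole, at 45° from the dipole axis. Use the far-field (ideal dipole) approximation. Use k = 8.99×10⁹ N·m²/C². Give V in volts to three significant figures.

The dipole potential is V = kp cosθ / r².
V = (8.99×10⁹)(3.60×10⁻³⁰)·cos45° / (8.60×10⁻⁹)² = 3.094×10⁻⁴ V.

V ≈ 3.09×10⁻⁴ V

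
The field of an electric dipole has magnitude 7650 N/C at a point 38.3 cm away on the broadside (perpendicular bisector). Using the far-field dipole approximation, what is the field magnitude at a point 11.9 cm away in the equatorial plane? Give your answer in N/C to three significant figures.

E ≈ 2.55×10⁵ N/C

Dipole fields scale as 1/r³ in the far field; the geometry is the same at both points.
E₂ = E₁ · (r₁/r₂)³ = 7650 · (38.3/11.9)³.
(r₁/r₂)³ = (3.218)³ = 33.34.
E₂ ≈ 2.550×10⁵ N/C.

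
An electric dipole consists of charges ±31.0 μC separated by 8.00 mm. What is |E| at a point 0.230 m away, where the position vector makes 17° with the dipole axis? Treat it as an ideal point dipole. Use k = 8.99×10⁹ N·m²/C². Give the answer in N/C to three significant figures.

E ≈ 3.55×10⁵ N/C

Dipole moment p = qd = (3.10×10⁻⁵ C)(0.00800 m) = 2.48×10⁻⁷ C·m.
At angle θ the dipole field magnitude is E = (kp/r³)·√(1 + 3cos²θ).
kp/r³ = (8.99×10⁹)(2.48×10⁻⁷) / (0.230)³ = 1.832×10⁵ N/C.
√(1 + 3cos²17°) = √(1 + 3·0.9145) = √3.7436 ≈ 1.9348.
E ≈ 1.832×10⁵ × 1.935 = 3.545×10⁵ N/C.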